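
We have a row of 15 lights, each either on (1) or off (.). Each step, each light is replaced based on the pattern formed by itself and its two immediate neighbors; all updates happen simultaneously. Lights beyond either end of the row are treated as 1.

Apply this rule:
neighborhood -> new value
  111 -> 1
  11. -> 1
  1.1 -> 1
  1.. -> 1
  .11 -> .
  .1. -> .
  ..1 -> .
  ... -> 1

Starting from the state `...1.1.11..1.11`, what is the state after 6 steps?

1111111..1.1.11

step 1: 11..1.1.11..1.1
step 2: 111..1.1.11..1.
step 3: 1111..1.1.11..1
step 4: 11111..1.1.11..
step 5: 111111..1.1.11.
step 6: 1111111..1.1.11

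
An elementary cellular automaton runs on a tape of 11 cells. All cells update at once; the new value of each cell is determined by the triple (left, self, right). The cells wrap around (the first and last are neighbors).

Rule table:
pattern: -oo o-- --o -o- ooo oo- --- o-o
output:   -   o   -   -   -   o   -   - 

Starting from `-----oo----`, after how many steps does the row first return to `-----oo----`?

11

step 1: ------oo---
step 2: -------oo--
step 3: --------oo-
step 4: ---------oo
step 5: o---------o
step 6: oo---------
step 7: -oo--------
step 8: --oo-------
step 9: ---oo------
step 10: ----oo-----
step 11: -----oo----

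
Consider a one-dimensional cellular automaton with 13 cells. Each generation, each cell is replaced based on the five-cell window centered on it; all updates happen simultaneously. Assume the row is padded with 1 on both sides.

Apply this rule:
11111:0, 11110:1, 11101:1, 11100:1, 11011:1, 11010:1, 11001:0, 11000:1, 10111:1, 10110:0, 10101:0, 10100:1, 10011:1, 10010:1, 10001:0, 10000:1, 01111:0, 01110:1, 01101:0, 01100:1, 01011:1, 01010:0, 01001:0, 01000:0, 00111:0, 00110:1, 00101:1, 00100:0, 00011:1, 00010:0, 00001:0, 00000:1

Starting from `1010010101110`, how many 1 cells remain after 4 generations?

generation 1: 1110110011111
generation 2: 0111010100000
generation 3: 1111100101101
generation 4: 0001101110011
count of 1: 7

7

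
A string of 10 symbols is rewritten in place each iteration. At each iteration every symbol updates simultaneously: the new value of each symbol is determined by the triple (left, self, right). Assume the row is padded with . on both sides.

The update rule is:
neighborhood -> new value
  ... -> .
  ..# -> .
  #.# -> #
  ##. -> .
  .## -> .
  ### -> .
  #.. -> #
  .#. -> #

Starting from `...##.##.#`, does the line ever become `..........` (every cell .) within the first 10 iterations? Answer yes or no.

.....#..##
.....##...
.......#..
.......##.
.........#
.........#  (fixed point — unchanged through iteration 10)
iteration 10 is .........#, still not uniform .

no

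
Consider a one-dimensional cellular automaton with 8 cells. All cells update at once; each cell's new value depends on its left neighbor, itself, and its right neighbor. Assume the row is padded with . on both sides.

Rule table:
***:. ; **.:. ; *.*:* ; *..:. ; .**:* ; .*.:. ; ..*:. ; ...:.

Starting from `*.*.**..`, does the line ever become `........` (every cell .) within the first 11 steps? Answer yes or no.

yes

step 1: .*.**...
step 2: ..**....
step 3: ..*.....
step 4: ........
all cells are . at step 4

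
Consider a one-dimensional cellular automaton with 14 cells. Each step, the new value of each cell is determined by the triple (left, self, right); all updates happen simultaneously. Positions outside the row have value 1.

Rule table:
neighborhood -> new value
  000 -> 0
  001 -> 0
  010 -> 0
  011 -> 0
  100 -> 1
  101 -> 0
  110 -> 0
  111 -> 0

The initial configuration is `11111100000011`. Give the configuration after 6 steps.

01001000000100

step 1: 00000010000000
step 2: 10000001000000
step 3: 01000000100000
step 4: 00100000010000
step 5: 10010000001000
step 6: 01001000000100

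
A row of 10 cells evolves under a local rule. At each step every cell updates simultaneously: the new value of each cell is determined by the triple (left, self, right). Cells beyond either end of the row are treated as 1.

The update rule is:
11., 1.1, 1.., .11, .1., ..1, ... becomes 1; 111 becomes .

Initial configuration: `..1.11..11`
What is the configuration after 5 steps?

111111111.

111111111.
........11
111111111.  (repeats step 1; period 2)
step 5: 111111111.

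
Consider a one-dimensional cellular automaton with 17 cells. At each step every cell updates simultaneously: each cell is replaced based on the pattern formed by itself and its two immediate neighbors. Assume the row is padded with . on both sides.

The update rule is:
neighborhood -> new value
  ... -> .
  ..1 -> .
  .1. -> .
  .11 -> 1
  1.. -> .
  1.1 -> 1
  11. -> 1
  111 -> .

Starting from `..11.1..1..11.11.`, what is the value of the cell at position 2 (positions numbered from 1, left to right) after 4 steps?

step 1: ..111......11111.
step 2: ..1.1......1...1.
step 3: ...1.............
step 4: .................
position 2 holds .

.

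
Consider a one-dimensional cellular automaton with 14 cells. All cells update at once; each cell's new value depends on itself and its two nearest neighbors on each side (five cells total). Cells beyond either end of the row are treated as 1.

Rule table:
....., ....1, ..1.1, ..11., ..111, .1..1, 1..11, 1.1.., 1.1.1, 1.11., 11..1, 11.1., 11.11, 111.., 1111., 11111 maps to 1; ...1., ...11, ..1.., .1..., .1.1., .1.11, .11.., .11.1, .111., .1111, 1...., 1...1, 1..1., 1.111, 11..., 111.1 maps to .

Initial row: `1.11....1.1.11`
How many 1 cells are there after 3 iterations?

6

.11...1.1.1...
11....1.1.1...
11..1.1.1.1...
count of 1: 6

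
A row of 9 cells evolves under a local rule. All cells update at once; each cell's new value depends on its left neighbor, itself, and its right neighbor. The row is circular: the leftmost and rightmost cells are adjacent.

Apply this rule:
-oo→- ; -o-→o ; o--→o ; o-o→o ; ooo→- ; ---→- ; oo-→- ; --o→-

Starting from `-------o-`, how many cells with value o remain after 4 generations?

-------oo
o--------
oo-------
--o------
count of o: 1

1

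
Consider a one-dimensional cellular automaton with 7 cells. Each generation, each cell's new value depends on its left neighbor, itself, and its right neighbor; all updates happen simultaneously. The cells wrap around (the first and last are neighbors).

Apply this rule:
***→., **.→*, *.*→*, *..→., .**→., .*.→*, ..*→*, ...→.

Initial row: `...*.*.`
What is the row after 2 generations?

.*...*.

generation 1: ..****.
generation 2: .*...*.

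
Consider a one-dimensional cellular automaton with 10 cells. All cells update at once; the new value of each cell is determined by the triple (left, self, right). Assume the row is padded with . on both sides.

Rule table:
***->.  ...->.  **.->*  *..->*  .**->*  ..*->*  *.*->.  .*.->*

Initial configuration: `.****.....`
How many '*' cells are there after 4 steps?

**..**....
*******...
*.....**..
**...****.
count of *: 6

6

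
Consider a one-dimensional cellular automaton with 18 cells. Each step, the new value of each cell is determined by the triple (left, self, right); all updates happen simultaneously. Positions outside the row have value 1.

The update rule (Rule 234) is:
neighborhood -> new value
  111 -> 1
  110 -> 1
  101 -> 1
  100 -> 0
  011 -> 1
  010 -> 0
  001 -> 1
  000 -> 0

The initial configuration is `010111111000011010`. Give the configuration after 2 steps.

101111111000111101
111111111001111111

111111111001111111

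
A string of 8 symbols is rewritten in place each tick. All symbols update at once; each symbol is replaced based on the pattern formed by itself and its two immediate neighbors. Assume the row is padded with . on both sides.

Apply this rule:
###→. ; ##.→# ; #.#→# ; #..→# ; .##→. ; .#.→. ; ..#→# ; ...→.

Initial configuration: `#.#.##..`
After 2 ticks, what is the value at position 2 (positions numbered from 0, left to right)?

.#.#.##.
#.#.#.##
position 2 holds #

#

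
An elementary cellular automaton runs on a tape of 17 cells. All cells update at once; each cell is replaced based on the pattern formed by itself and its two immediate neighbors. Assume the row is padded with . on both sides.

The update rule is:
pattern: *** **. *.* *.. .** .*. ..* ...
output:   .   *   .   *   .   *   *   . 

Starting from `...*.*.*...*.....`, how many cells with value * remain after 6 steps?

7

..**.*.**.***....
.*.*.*..*...**...
**.*.*****.*.**..
.*.*.....*.*..**.
**.**...**.***.**
.*..**.*.*...*..*
count of *: 7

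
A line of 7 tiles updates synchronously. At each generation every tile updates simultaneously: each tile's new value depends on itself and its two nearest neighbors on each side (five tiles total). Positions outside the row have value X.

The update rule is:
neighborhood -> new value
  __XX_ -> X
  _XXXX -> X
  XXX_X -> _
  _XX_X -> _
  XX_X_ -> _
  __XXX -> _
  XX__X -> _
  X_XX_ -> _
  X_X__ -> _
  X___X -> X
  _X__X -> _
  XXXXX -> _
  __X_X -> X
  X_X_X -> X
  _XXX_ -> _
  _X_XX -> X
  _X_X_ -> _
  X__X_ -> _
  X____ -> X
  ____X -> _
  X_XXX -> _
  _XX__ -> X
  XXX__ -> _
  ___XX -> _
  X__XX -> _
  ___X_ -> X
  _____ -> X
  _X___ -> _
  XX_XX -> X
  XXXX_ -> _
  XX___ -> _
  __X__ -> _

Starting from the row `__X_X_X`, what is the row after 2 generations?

__XX__X

__X_XX_
__XX__X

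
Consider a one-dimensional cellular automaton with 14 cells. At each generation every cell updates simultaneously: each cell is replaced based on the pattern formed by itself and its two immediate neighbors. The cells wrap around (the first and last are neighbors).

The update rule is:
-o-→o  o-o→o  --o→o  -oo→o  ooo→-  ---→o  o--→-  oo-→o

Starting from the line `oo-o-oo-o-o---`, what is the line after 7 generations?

--o-ooooooooo-

ooooooooooo-oo
----------ooo-
ooooooooooo-o-
o---------oooo
o-ooooooooo---
ooo-------o-oo
--o-ooooooooo-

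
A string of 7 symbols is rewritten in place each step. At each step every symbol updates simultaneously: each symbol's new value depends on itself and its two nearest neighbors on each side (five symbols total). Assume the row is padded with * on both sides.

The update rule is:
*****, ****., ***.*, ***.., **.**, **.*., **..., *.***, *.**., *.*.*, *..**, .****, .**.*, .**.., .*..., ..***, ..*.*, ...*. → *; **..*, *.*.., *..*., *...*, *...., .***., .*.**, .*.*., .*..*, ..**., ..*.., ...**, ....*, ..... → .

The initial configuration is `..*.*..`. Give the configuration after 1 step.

..*...*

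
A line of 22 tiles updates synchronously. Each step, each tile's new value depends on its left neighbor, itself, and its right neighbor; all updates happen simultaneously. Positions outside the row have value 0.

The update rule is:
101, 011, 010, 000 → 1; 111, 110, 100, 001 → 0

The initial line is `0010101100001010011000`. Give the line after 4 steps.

step 1: 1011111001101110010011
step 2: 1110000001011000010010
step 3: 1000111101110011010010
step 4: 1010100011000010110010

1010100011000010110010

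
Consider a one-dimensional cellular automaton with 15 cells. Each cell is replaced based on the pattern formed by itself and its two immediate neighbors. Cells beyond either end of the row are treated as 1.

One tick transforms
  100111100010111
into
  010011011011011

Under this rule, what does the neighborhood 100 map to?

1

At position 1 the neighborhood is 100; the next row has 1 there.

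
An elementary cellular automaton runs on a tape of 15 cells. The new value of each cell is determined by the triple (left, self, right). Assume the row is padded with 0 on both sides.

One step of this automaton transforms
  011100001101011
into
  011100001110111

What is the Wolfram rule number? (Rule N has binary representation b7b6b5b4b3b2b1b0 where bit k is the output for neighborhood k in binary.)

232

position 2: 111 → 1  (bit 7 = 1)
position 3: 110 → 1  (bit 6 = 1)
position 10: 101 → 1  (bit 5 = 1)
position 4: 100 → 0  (bit 4 = 0)
position 1: 011 → 1  (bit 3 = 1)
position 11: 010 → 0  (bit 2 = 0)
position 0: 001 → 0  (bit 1 = 0)
position 5: 000 → 0  (bit 0 = 0)
bits b7..b0 = 11101000 = 232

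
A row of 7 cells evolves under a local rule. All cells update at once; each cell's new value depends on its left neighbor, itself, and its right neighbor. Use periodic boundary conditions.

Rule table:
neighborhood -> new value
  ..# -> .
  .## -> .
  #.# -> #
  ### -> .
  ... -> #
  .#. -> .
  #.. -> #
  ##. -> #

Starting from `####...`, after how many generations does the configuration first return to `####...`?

14

...###.
##...##
.###...
...####
##....#
.####..
....###
###...#
..###..
#...###
###....
..####.
#....##
####...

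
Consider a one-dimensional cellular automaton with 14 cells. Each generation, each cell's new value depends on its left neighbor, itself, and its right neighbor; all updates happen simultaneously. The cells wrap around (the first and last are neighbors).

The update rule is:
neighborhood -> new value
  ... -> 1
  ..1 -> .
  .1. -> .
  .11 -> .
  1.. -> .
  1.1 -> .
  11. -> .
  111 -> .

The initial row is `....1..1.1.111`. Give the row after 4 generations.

.11...........
....1111111111
.11...........  (repeats generation 1; period 2)
generation 4: ....1111111111

....1111111111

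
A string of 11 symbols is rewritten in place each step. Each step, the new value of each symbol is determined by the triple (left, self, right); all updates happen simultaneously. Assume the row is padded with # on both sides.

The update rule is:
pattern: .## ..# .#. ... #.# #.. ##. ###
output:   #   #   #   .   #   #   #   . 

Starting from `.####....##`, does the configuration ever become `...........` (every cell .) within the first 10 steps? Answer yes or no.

no

step 1: ##..##..##.
step 2: .##########
step 3: ##.........
step 4: .##.......#
step 5: ####.....##
step 6: ...##...##.
step 7: #.####.####
step 8: ###..###...
step 9: ..####.##.#
step 10: ###..######
step 10 is ###..######, still not uniform .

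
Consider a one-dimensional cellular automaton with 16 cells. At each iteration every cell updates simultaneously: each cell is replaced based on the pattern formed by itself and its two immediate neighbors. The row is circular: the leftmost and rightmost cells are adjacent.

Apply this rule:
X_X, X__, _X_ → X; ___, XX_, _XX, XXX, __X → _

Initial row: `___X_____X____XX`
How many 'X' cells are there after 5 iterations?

5

iteration 1: X__XX____XX_____
iteration 2: XX___X_____X____
iteration 3: __X__XX____XX___
iteration 4: __XX___X_____X__
iteration 5: ____X__XX____XX_
count of X: 5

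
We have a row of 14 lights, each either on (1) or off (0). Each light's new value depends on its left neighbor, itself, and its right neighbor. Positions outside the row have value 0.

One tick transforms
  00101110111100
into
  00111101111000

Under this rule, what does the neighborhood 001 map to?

0

At position 1 the neighborhood is 001; the next row has 0 there.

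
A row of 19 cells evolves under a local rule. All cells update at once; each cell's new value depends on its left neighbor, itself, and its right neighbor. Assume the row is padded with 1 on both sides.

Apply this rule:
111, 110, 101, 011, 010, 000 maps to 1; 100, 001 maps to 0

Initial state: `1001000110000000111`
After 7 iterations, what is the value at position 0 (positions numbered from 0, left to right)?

1

iteration 1: 1001010110111110111
iteration 2: 1001111111111111111
iteration 3: 1001111111111111111  (fixed point — unchanged through iteration 7)
position 0 holds 1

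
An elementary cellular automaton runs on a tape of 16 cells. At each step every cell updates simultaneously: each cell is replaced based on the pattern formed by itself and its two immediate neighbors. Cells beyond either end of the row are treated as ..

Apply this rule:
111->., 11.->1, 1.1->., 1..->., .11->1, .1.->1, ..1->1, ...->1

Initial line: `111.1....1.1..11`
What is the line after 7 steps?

1.1.1.1111.1.111
1.1.1.1..1.1.1.1
1.1.1.1.11.1.1.1
1.1.1.1.11.1.1.1  (fixed point — unchanged through step 7)

1.1.1.1.11.1.1.1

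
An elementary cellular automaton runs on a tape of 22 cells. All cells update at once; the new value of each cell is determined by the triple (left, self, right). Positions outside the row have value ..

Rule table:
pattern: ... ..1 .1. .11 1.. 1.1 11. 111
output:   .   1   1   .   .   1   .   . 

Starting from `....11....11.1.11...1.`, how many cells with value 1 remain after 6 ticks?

tick 1: ...1.....1..111....11.
tick 2: ..11....11.1......1...
tick 3: .1.....1..11.....11...
tick 4: 11....11.1......1.....
tick 5: .....1..11.....11.....
tick 6: ....11.1......1.......
count of 1: 4

4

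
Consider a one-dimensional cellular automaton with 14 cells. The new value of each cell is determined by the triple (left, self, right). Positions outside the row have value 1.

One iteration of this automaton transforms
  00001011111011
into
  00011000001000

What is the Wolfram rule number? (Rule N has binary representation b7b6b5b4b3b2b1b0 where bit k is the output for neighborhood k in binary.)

position 7: 111 → 0  (bit 7 = 0)
position 10: 110 → 1  (bit 6 = 1)
position 5: 101 → 0  (bit 5 = 0)
position 0: 100 → 0  (bit 4 = 0)
position 6: 011 → 0  (bit 3 = 0)
position 4: 010 → 1  (bit 2 = 1)
position 3: 001 → 1  (bit 1 = 1)
position 1: 000 → 0  (bit 0 = 0)
bits b7..b0 = 01000110 = 70

70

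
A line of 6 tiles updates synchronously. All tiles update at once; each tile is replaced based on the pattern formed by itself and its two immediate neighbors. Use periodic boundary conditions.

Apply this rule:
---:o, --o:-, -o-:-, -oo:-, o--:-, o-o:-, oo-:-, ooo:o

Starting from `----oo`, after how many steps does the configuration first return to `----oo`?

-oo---
----oo

2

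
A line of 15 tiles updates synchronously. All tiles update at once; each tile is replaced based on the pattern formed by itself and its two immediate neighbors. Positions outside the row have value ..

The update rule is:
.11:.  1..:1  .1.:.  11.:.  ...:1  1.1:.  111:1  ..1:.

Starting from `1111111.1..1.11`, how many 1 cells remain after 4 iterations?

.11111...1.....
..111.11..11111
1..1....1..111.
.1..111..1..1.1
count of 1: 7

7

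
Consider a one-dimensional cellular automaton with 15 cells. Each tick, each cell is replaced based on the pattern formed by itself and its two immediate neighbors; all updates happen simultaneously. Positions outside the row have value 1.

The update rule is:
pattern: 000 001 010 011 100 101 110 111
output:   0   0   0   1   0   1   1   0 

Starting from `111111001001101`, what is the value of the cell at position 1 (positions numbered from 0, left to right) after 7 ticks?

tick 1: 000001000001111
tick 2: 000000000001000
tick 3: 000000000000000
tick 4: 000000000000000  (fixed point — unchanged through tick 7)
position 1 holds 0

0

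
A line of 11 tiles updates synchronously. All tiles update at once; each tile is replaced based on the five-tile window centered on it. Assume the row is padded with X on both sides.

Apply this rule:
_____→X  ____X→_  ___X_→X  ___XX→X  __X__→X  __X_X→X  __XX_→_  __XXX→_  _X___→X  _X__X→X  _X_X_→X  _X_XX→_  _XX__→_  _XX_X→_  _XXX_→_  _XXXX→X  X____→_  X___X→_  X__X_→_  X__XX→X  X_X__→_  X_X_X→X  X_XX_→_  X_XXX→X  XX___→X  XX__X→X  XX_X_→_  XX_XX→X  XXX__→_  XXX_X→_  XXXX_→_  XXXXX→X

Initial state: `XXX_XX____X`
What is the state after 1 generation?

X__X__X__X_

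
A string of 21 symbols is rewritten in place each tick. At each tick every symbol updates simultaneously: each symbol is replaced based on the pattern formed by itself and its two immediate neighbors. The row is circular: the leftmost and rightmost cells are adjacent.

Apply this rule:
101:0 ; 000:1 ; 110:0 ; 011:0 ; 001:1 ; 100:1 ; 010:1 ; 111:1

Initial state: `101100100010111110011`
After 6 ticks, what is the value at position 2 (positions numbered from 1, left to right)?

0

000011111110011101101
111101111101101000001
111000111000001111110
010111010111110111100
110010010011100011011
101111111101011100001
position 2 holds 0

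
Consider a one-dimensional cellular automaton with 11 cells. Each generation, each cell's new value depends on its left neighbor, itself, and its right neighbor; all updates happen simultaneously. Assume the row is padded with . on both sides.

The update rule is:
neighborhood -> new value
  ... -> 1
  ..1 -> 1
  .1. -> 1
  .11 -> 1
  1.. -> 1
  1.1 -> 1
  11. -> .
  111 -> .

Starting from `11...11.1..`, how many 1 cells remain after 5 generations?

1.1111.1111
111...11...
1..1111.111
1111...11..
1...1111.11
count of 1: 7

7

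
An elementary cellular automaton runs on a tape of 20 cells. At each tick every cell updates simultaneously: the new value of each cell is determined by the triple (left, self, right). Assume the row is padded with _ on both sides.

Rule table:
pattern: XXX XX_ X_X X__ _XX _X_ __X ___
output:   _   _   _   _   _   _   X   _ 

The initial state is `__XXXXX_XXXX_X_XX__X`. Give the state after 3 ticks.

_X________________X_
X________________X__
________________X___

________________X___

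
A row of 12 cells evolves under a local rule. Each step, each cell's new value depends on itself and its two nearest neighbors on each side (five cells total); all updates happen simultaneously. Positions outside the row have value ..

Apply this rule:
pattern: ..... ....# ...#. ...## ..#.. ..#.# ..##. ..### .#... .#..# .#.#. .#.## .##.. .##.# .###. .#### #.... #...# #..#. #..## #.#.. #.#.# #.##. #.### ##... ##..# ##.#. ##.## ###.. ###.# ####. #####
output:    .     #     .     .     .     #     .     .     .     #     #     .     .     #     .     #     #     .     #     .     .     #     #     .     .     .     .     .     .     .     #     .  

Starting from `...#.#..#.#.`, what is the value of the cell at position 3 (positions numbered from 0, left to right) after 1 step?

.#.##.####..
position 3 holds #

#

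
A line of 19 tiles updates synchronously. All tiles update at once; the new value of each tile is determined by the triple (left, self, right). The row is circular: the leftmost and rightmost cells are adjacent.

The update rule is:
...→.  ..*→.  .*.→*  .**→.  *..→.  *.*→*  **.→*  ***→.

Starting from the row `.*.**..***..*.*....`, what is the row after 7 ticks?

....*....*....*....

.**.*....*..***....
..***....*....*....
....*....*....*....
....*....*....*....  (fixed point — unchanged through tick 7)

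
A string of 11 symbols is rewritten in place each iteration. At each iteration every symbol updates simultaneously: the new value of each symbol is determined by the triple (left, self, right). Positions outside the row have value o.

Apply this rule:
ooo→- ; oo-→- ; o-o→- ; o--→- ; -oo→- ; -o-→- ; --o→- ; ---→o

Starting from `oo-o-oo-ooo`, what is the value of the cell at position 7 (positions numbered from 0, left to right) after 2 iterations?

o

iteration 1: -----------
iteration 2: -ooooooooo-
position 7 holds o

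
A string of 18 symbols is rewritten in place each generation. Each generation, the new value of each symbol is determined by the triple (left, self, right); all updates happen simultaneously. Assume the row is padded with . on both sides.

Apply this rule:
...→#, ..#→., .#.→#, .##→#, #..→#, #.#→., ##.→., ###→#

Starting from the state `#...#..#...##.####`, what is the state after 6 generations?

#.#.#..#.#.##.##.#

###.##.###.#..###.
##..#..##..##.##.#
#.#.##.#.#.#..#..#
#.#.#..#.#.##.##.#
#.#.##.#.#.#..#..#  (repeats generation 3; period 2)
generation 6: #.#.#..#.#.##.##.#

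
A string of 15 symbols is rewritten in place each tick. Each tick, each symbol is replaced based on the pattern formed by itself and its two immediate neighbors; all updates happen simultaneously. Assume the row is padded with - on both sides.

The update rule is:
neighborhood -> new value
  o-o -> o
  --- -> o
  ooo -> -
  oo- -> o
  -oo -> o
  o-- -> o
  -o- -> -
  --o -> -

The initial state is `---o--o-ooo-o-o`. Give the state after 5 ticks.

oo--o--oo-oo-o-
ooo--o-oooooo-o
o-oo--oo----oo-
-oooo-ooooo-ooo
-o--ooo---ooo-o

-o--ooo---ooo-o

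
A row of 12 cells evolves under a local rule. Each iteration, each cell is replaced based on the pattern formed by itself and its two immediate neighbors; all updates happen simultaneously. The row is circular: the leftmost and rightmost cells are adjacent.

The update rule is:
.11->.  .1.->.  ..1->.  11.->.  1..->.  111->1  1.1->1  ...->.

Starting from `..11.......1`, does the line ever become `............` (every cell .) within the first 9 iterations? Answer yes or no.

yes

............
all cells are . at iteration 1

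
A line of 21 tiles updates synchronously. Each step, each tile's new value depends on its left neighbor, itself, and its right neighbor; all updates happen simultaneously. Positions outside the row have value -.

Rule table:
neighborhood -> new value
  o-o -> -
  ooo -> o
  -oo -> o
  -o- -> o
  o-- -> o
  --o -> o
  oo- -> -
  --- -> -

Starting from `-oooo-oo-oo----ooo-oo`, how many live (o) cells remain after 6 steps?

17

step 1: oooo--o--o-o--ooo--o-
step 2: ooo-oooooo-ooooo-oooo
step 3: oo--ooooo--oooo--ooo-
step 4: o-oooooo-ooooo-oooo-o
step 5: o-ooooo--oooo--ooo--o
step 6: o-oooo-ooooo-oooo-ooo
count of o: 17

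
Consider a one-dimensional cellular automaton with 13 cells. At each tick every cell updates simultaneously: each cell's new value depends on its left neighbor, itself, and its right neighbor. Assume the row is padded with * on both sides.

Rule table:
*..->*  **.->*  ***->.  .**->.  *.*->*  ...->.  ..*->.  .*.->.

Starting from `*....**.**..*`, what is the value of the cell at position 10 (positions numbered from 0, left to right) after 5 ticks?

*

tick 1: **....**.**..
tick 2: .**....**.**.
tick 3: *.**....**.**
tick 4: **.**....**..
tick 5: .**.**....**.
position 10 holds *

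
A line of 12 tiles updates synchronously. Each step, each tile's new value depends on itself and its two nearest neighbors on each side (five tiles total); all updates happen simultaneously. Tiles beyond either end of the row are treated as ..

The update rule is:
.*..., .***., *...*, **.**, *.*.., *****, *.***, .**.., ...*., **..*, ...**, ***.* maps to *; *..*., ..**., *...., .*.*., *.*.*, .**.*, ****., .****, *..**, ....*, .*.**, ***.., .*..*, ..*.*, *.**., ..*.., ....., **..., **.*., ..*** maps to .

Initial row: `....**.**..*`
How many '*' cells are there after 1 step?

4

step 1: ...*..*.**..
count of *: 4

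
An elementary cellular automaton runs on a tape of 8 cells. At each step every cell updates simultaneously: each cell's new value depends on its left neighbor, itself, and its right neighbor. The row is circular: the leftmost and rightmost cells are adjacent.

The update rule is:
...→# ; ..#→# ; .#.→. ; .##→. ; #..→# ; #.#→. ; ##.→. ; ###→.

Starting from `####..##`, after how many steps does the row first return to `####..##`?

....##..
####..##

2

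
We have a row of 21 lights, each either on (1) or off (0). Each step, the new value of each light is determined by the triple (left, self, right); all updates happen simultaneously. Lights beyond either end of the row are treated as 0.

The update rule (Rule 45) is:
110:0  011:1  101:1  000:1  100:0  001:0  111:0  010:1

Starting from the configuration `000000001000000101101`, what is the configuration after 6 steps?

101011111011000100000

111111101011110111011
100000011110001100110
101111010000101000100
111000110110111010101
100010101101100111111
101011111011000100000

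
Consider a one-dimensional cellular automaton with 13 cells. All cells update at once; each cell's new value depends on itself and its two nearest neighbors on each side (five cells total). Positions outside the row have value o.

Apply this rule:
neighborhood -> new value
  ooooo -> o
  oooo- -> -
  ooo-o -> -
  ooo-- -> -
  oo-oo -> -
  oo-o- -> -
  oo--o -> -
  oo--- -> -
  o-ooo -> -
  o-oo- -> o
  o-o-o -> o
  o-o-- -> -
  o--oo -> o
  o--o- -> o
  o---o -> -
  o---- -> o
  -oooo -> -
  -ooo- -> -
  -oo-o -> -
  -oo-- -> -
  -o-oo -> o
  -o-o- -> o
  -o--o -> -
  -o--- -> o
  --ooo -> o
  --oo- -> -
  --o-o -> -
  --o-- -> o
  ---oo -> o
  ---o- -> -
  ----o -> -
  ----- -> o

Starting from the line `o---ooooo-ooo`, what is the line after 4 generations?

------o--oo-o

---oo-o-----o
--o----ooo-oo
-oooo-oo-----
------o--oo-o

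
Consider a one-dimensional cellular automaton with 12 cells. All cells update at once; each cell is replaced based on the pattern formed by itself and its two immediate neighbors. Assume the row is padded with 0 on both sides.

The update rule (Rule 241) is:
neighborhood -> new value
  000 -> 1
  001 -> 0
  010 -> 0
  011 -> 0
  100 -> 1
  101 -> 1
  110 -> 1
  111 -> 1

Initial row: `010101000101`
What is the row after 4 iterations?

001010110010
100101011001
010010101100
001001010111

001001010111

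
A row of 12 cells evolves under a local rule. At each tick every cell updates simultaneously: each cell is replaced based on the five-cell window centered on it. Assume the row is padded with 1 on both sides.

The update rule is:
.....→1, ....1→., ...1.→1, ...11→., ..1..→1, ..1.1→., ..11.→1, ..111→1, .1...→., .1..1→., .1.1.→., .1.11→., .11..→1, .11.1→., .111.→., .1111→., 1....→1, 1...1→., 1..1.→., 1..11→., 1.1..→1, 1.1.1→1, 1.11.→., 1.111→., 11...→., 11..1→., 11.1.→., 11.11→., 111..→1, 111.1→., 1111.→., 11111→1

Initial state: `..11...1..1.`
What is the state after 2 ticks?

..11..11.1..

tick 1: ..11..11....
tick 2: ..11..11.1..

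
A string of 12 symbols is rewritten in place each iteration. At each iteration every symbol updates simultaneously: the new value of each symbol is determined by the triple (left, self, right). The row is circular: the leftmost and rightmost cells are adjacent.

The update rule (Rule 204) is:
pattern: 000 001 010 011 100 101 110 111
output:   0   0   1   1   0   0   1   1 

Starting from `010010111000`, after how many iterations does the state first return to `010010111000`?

1

iteration 1: 010010111000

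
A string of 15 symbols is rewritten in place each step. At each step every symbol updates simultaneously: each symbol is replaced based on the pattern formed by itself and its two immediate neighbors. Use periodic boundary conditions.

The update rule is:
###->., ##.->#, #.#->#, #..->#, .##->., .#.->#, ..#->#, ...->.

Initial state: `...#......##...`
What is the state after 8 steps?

..###....#.##..
.#..##..###.##.
####.###..##.##
...##..###.##..
..#.###..##.##.
.###..###.##.##
#..###..##.##.#
###..###.##.##.

###..###.##.##.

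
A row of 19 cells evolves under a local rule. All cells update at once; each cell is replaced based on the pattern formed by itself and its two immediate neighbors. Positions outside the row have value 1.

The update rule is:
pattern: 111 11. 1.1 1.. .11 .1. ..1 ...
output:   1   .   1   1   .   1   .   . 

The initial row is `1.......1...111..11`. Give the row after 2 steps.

step 1: .1......11...1.1..1
step 2: 111.......1..1111..

111.......1..1111..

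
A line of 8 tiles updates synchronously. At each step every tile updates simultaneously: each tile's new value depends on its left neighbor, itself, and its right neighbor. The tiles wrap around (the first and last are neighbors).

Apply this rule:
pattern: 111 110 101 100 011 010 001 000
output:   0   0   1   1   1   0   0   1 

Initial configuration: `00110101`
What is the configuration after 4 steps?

01010101

step 1: 10101010
step 2: 01010101
step 3: 10101010  (repeats step 1; period 2)
step 4: 01010101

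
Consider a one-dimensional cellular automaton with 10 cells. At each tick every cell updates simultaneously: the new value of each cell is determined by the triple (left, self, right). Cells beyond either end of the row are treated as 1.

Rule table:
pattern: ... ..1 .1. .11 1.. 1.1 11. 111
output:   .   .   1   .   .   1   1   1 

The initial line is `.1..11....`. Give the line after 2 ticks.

11...1....

11...1....
11...1....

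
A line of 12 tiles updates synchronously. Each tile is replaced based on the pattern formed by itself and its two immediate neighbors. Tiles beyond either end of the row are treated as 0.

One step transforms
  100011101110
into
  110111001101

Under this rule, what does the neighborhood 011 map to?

At position 4 the neighborhood is 011; the next row has 1 there.

1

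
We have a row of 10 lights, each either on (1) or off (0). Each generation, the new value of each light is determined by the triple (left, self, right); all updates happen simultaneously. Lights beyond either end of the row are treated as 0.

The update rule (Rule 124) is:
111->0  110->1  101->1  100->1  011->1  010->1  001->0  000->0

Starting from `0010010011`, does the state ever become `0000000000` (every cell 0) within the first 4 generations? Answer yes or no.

no

generation 1: 0011011011
generation 2: 0011111111
generation 3: 0010000001
generation 4: 0011000001
generation 4 is 0011000001, still not uniform 0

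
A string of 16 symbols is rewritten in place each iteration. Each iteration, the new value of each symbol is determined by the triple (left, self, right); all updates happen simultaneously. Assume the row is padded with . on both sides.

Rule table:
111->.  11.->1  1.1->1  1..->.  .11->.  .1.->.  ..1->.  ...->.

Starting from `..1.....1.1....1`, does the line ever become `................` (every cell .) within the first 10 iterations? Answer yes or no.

yes

.........1......
................
all cells are . at iteration 2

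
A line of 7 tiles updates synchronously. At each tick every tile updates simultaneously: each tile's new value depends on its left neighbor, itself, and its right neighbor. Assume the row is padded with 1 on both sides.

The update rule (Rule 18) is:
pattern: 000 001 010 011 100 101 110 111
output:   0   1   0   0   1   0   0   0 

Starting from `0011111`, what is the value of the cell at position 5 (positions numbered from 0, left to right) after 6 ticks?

1

1100000
0010001
1101010
0000000
1000001
0100010
position 5 holds 1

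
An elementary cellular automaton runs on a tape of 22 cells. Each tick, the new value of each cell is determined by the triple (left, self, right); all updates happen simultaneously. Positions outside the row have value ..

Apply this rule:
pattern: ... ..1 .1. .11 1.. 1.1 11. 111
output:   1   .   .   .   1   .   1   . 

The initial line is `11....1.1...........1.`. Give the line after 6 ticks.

.1111....1111111111..1
....1111..........11..
111....1111111111..111
..1111..........11...1
1....1111111111..111..
.111..........11...111

.111..........11...111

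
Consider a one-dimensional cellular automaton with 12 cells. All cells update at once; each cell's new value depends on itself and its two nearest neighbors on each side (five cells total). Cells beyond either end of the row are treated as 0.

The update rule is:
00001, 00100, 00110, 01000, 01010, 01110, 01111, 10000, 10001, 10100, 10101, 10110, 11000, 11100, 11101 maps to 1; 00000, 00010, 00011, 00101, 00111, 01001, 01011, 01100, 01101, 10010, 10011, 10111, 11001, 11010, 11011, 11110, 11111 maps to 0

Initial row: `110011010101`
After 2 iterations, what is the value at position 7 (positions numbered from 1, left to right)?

0

100010011111
111010001001
position 7 holds 0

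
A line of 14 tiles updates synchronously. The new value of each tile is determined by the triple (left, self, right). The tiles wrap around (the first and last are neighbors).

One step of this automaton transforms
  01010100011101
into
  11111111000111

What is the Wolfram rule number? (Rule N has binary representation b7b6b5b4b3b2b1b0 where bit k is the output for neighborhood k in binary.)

117

position 10: 111 → 0  (bit 7 = 0)
position 11: 110 → 1  (bit 6 = 1)
position 0: 101 → 1  (bit 5 = 1)
position 6: 100 → 1  (bit 4 = 1)
position 9: 011 → 0  (bit 3 = 0)
position 1: 010 → 1  (bit 2 = 1)
position 8: 001 → 0  (bit 1 = 0)
position 7: 000 → 1  (bit 0 = 1)
bits b7..b0 = 01110101 = 117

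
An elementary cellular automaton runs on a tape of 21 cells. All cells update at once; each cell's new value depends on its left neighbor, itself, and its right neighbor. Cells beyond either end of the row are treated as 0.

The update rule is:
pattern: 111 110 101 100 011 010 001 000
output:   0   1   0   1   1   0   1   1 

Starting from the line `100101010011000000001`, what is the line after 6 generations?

011000001111111111110
111111111000000000011
100000001111111111111
011111111000000000001
110000001111111111110
111111111000000000011

111111111000000000011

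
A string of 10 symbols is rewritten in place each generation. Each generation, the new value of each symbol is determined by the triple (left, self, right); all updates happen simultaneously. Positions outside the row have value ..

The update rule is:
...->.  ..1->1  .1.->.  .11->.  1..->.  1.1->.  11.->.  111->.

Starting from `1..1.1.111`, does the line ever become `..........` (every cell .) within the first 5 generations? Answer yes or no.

..1.......
.1........
1.........
..........
all cells are . at generation 4

yes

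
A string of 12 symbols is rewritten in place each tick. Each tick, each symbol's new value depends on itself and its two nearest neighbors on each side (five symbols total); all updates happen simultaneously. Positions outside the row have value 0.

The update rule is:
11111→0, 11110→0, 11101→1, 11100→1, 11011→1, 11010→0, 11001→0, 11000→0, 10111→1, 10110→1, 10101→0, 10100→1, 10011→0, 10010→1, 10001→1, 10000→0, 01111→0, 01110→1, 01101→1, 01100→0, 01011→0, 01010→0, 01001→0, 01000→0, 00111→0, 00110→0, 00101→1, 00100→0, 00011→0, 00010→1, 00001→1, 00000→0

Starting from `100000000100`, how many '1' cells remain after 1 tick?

2

tick 1: 000000011000
count of 1: 2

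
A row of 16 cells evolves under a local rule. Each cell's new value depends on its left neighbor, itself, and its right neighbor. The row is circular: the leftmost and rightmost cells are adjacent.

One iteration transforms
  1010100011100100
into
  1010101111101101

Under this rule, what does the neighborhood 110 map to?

At position 10 the neighborhood is 110; the next row has 1 there.

1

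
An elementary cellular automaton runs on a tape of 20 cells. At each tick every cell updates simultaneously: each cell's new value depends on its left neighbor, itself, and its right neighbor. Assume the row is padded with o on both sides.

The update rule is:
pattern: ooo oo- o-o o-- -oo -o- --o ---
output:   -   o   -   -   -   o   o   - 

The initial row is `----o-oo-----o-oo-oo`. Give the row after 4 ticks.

--o-o-oo-o-o-o-oo-o-

tick 1: ---oo--o----oo--o---
tick 2: --o-o-oo---o-o-oo--o
tick 3: -oo-o--o--oo-o--o-o-
tick 4: --o-o-oo-o-o-o-oo-o-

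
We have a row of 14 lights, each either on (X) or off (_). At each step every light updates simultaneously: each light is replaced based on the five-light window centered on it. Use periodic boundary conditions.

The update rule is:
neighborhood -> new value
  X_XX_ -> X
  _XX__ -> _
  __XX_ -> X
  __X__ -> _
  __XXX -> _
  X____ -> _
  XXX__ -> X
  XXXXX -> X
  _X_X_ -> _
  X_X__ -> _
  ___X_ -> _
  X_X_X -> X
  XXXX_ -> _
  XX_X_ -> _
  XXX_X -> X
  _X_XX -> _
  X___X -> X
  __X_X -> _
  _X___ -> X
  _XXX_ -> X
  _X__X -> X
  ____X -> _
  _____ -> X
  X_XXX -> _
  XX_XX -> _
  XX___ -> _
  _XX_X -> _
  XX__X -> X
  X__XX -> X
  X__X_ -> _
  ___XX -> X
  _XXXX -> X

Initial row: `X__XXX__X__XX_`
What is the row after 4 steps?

_XX_XXX__XXX__
XX___XXXX_XX_X
XX_XX_X_X_X___
X__X__X_X__XXX

X__X__X_X__XXX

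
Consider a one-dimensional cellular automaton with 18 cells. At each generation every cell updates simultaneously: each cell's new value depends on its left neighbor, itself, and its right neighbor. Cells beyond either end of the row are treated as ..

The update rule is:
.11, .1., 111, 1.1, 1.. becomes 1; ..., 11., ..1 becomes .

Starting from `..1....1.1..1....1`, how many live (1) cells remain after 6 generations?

..11...1111.11...1
..1.1..111.11.1..1
..1111.11.11.111.1
..111.11.11.111.11
..11.11.11.111.11.
..1.11.11.111.11.1
count of 1: 11

11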